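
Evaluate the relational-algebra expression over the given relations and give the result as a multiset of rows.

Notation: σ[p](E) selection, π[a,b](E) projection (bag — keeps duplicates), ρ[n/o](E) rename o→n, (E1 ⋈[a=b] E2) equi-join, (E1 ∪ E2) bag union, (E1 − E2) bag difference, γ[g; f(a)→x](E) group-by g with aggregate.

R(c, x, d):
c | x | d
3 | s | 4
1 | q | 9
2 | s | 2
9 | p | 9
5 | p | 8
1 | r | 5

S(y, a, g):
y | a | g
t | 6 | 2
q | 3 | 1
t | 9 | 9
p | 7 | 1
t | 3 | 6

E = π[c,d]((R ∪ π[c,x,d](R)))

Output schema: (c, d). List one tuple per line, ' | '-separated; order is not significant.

Stepwise |·|:
  R → 6
  R → 6
  π[c,x,d](R) → 6
  (R ∪ π[c,x,d](R)) → 12
  π[c,d]((R ∪ π[c,x,d](R))) → 12

== RESULT ==
c | d
1 | 5
1 | 5
1 | 9
1 | 9
2 | 2
2 | 2
3 | 4
3 | 4
5 | 8
5 | 8
9 | 9
9 | 9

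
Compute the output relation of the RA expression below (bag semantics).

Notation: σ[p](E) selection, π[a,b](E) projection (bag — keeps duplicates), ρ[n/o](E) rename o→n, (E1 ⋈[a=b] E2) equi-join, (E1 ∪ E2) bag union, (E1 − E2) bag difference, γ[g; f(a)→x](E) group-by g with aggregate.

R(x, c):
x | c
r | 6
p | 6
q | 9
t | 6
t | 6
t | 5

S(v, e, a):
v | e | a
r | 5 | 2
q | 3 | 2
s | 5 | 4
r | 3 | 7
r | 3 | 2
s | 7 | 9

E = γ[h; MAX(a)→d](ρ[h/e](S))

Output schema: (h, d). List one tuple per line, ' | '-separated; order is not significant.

Stepwise |·|:
  S → 6
  ρ[h/e](S) → 6
  γ[h; MAX(a)→d](ρ[h/e](S)) → 3

== RESULT ==
h | d
3 | 7
5 | 4
7 | 9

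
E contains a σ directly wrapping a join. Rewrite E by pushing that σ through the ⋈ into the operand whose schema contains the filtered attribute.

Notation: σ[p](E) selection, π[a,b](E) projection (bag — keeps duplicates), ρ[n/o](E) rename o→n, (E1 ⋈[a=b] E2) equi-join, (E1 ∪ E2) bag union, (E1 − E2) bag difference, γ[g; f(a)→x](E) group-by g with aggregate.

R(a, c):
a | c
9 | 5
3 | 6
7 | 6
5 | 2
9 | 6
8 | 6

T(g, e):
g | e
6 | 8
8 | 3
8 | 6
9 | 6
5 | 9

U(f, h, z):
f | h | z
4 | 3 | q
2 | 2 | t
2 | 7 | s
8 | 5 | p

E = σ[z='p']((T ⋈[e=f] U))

σ filters on z, owned by the right side.
E' = (T ⋈[e=f] σ[z='p'](U))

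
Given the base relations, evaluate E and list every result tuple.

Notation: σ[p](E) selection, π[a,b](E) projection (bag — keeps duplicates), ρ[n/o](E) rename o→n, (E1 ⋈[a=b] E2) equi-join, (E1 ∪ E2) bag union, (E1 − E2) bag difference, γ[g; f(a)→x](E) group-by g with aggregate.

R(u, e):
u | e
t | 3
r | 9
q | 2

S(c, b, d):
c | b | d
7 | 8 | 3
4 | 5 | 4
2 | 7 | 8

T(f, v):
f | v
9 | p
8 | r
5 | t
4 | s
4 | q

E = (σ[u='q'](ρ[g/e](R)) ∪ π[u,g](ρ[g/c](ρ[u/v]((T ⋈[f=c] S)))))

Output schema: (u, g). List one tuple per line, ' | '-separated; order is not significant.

Row counts bottom-up:
  R → 3
  ρ[g/e](R) → 3
  σ[u='q'](ρ[g/e](R)) → 1
  T → 5
  S → 3
  (T ⋈[f=c] S) → 2
  ρ[u/v]((T ⋈[f=c] S)) → 2
  ρ[g/c](ρ[u/v]((T ⋈[f=c] S))) → 2
  π[u,g](ρ[g/c](ρ[u/v]((T ⋈[f=c] S)))) → 2
  (σ[u='q'](ρ[g/e](R)) ∪ π[u,g](ρ[g/c](ρ[u/v]((T ⋈[f=c] S))))) → 3

== RESULT ==
u | g
q | 2
q | 4
s | 4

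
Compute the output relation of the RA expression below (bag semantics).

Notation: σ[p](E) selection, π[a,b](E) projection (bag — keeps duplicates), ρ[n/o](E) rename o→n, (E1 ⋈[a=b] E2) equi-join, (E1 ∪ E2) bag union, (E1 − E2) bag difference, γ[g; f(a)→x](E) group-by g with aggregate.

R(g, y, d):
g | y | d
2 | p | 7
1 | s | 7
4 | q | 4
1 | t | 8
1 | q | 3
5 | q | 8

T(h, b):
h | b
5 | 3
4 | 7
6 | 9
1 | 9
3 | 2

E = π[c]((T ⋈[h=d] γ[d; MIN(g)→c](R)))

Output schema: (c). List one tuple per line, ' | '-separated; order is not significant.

Stepwise |·|:
  T → 5
  R → 6
  γ[d; MIN(g)→c](R) → 4
  (T ⋈[h=d] γ[d; MIN(g)→c](R)) → 2
  π[c]((T ⋈[h=d] γ[d; MIN(g)→c](R))) → 2

== RESULT ==
c
1
4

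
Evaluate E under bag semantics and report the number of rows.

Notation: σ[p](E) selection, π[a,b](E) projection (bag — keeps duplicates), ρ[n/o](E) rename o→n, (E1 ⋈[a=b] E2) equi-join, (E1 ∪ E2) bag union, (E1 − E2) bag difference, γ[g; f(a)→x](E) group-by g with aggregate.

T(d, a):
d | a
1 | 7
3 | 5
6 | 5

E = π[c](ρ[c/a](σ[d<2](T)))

Stepwise |·|:
  T → 3
  σ[d<2](T) → 1
  ρ[c/a](σ[d<2](T)) → 1
  π[c](ρ[c/a](σ[d<2](T))) → 1

|E| = 1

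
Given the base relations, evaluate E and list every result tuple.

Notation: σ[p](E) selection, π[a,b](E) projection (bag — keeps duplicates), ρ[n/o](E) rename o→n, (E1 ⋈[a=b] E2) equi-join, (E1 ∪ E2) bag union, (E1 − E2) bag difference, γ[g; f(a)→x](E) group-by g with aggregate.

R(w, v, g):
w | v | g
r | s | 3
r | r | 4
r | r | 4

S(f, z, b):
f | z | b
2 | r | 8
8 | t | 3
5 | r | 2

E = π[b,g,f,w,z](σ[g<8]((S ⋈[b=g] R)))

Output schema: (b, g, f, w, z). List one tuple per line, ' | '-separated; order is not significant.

Per-node cardinality:
  S → 3
  R → 3
  (S ⋈[b=g] R) → 1
  σ[g<8]((S ⋈[b=g] R)) → 1
  π[b,g,f,w,z](σ[g<8]((S ⋈[b=g] R))) → 1

== RESULT ==
b | g | f | w | z
3 | 3 | 8 | r | t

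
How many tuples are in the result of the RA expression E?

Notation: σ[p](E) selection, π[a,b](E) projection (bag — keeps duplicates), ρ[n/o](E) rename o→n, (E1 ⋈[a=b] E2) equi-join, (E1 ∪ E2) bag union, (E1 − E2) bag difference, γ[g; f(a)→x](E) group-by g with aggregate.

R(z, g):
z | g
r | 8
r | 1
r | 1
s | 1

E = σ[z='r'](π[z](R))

Row counts bottom-up:
  R → 4
  π[z](R) → 4
  σ[z='r'](π[z](R)) → 3

|E| = 3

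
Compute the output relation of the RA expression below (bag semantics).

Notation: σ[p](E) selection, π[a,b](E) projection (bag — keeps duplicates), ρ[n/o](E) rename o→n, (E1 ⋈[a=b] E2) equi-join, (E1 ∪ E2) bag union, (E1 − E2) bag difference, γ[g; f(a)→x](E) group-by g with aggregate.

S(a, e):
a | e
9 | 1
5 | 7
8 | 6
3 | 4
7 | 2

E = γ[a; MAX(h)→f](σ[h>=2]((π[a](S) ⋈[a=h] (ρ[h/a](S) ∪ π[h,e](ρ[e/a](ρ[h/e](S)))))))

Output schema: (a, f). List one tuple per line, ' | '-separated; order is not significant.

Row counts bottom-up:
  S → 5
  π[a](S) → 5
  S → 5
  ρ[h/a](S) → 5
  S → 5
  ρ[h/e](S) → 5
  ρ[e/a](ρ[h/e](S)) → 5
  π[h,e](ρ[e/a](ρ[h/e](S))) → 5
  (ρ[h/a](S) ∪ π[h,e](ρ[e/a](ρ[h/e](S)))) → 10
  (π[a](S) ⋈[a=h] (ρ[h/a](S) ∪ π[h,e](ρ[e/a](ρ[h/e](S))))) → 6
  σ[h>=2]((π[a](S) ⋈[a=h] (ρ[h/a](S) ∪ π[h,e](ρ[e/a](ρ[h/e](S)))))) → 6
  γ[a; MAX(h)→f](σ[h>=2]((π[a](S) ⋈[a=h] (ρ[h/a](S) ∪ π[h,e](ρ[e/a](ρ[h/e](S))))))) → 5

== RESULT ==
a | f
3 | 3
5 | 5
7 | 7
8 | 8
9 | 9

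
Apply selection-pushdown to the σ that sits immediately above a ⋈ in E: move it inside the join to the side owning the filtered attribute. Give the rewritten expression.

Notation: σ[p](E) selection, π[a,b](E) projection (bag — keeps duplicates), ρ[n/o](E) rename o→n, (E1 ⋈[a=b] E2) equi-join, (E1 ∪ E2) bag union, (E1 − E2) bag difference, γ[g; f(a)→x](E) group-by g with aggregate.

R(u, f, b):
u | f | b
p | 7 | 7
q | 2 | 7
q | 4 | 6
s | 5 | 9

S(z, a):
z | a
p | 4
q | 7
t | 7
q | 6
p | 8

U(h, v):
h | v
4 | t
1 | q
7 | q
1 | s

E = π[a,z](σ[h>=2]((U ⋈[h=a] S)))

σ filters on h, owned by the left side.
E' = π[a,z]((σ[h>=2](U) ⋈[h=a] S))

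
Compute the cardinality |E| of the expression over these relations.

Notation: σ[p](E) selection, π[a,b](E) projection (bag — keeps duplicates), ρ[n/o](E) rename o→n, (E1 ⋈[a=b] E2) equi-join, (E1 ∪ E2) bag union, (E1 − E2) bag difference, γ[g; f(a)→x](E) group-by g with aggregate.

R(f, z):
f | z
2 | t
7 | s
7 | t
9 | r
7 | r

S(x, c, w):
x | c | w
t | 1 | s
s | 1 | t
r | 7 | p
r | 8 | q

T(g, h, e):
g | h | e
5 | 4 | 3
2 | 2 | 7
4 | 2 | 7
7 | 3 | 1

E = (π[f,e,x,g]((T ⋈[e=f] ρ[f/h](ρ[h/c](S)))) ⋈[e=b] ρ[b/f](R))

Row counts bottom-up:
  T → 4
  S → 4
  ρ[h/c](S) → 4
  ρ[f/h](ρ[h/c](S)) → 4
  (T ⋈[e=f] ρ[f/h](ρ[h/c](S))) → 4
  π[f,e,x,g]((T ⋈[e=f] ρ[f/h](ρ[h/c](S)))) → 4
  R → 5
  ρ[b/f](R) → 5
  (π[f,e,x,g]((T ⋈[e=f] ρ[f/h](ρ[h/c](S)))) ⋈[e=b] ρ[b/f](R)) → 6

|E| = 6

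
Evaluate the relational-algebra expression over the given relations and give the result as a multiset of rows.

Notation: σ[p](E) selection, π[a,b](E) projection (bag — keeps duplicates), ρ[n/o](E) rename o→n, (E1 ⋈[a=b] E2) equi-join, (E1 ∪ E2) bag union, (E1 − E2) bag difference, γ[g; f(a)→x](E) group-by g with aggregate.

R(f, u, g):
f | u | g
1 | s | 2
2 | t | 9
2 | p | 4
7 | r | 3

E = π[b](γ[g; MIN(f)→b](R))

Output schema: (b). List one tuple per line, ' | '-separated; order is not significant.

Per-node cardinality:
  R → 4
  γ[g; MIN(f)→b](R) → 4
  π[b](γ[g; MIN(f)→b](R)) → 4

== RESULT ==
b
1
2
2
7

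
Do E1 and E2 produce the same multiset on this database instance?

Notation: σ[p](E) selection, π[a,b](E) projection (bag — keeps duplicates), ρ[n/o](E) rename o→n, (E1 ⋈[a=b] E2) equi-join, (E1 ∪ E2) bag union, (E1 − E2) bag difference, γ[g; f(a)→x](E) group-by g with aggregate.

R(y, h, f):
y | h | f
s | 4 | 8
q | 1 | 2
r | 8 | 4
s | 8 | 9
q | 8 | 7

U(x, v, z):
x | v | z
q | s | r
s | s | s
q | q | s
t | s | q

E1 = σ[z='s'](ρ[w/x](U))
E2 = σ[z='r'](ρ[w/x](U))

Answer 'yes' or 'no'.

E1 subexpression sizes:
  U → 4
  ρ[w/x](U) → 4
  σ[z='s'](ρ[w/x](U)) → 2
E2 subexpression sizes:
  U → 4
  ρ[w/x](U) → 4
  σ[z='r'](ρ[w/x](U)) → 1

E1 result:
w | v | z
q | q | s
s | s | s
E2 result:
w | v | z
q | s | r
Witness: ('q', 's', 'r') appears 0× in E1 but 1× in E2.

no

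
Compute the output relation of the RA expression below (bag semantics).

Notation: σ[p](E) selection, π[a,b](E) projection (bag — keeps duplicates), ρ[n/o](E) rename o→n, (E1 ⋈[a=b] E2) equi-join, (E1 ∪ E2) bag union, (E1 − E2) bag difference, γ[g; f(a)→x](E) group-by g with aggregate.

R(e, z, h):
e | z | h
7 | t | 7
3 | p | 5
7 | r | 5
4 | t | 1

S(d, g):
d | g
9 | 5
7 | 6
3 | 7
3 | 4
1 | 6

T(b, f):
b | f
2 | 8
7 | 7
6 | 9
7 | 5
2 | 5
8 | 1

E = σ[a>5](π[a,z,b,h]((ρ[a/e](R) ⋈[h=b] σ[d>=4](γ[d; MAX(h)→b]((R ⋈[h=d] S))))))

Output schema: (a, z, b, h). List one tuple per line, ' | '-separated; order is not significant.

Row counts bottom-up:
  R → 4
  ρ[a/e](R) → 4
  R → 4
  S → 5
  (R ⋈[h=d] S) → 2
  γ[d; MAX(h)→b]((R ⋈[h=d] S)) → 2
  σ[d>=4](γ[d; MAX(h)→b]((R ⋈[h=d] S))) → 1
  (ρ[a/e](R) ⋈[h=b] σ[d>=4](γ[d; MAX(h)→b]((R ⋈[h=d] S)))) → 1
  π[a,z,b,h]((ρ[a/e](R) ⋈[h=b] σ[d>=4](γ[d; MAX(h)→b]((R ⋈[h=d] S))))) → 1
  σ[a>5](π[a,z,b,h]((ρ[a/e](R) ⋈[h=b] σ[d>=4](γ[d; MAX(h)→b]((R ⋈[h=d] S)))))) → 1

== RESULT ==
a | z | b | h
7 | t | 7 | 7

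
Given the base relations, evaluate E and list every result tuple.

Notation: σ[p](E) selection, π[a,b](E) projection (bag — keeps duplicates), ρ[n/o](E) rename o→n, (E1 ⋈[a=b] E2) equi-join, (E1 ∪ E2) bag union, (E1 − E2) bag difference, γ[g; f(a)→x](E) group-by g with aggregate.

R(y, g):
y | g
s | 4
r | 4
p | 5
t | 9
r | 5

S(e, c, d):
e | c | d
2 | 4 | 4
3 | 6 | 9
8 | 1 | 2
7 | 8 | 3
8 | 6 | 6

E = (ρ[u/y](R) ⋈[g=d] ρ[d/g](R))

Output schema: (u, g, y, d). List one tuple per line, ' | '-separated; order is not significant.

Stepwise |·|:
  R → 5
  ρ[u/y](R) → 5
  R → 5
  ρ[d/g](R) → 5
  (ρ[u/y](R) ⋈[g=d] ρ[d/g](R)) → 9

== RESULT ==
u | g | y | d
p | 5 | p | 5
p | 5 | r | 5
r | 4 | r | 4
r | 4 | s | 4
r | 5 | p | 5
r | 5 | r | 5
s | 4 | r | 4
s | 4 | s | 4
t | 9 | t | 9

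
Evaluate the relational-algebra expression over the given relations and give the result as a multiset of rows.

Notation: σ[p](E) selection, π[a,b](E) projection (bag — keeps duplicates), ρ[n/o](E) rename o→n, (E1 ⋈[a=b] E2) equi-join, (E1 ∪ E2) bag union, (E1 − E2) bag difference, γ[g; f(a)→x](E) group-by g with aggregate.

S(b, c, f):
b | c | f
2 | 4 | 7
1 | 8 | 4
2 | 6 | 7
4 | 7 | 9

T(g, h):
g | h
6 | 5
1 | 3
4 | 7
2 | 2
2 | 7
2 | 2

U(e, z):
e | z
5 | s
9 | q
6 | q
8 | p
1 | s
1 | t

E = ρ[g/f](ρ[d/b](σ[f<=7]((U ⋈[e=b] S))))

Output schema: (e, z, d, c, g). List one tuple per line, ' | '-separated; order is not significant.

Stepwise |·|:
  U → 6
  S → 4
  (U ⋈[e=b] S) → 2
  σ[f<=7]((U ⋈[e=b] S)) → 2
  ρ[d/b](σ[f<=7]((U ⋈[e=b] S))) → 2
  ρ[g/f](ρ[d/b](σ[f<=7]((U ⋈[e=b] S)))) → 2

== RESULT ==
e | z | d | c | g
1 | s | 1 | 8 | 4
1 | t | 1 | 8 | 4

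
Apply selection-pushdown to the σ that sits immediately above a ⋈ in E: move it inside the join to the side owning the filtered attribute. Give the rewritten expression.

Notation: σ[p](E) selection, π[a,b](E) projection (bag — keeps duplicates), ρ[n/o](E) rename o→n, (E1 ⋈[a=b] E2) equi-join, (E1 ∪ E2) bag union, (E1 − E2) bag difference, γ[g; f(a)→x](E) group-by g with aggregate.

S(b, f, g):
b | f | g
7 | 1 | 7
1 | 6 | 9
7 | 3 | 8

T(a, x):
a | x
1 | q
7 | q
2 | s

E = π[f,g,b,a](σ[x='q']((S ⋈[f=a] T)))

σ filters on x, owned by the right side.
E' = π[f,g,b,a]((S ⋈[f=a] σ[x='q'](T)))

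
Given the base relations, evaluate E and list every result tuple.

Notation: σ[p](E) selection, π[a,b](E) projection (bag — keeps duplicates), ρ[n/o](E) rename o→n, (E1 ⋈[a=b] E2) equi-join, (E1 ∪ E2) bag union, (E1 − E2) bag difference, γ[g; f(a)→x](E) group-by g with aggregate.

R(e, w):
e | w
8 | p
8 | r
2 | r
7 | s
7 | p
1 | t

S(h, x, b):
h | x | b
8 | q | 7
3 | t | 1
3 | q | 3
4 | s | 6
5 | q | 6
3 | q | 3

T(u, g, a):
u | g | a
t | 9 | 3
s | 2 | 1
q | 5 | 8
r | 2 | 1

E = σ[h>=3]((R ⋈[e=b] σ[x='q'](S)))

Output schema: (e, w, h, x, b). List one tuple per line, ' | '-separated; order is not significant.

Subexpression sizes:
  R → 6
  S → 6
  σ[x='q'](S) → 4
  (R ⋈[e=b] σ[x='q'](S)) → 2
  σ[h>=3]((R ⋈[e=b] σ[x='q'](S))) → 2

== RESULT ==
e | w | h | x | b
7 | p | 8 | q | 7
7 | s | 8 | q | 7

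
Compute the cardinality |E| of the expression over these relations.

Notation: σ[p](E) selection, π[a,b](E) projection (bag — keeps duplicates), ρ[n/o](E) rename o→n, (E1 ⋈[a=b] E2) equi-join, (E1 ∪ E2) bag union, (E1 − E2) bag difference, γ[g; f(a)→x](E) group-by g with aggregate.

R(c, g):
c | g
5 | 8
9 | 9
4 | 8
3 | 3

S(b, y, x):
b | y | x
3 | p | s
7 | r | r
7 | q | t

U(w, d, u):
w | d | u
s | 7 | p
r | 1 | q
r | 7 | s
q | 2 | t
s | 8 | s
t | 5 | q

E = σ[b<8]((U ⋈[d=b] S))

Per-node cardinality:
  U → 6
  S → 3
  (U ⋈[d=b] S) → 4
  σ[b<8]((U ⋈[d=b] S)) → 4

|E| = 4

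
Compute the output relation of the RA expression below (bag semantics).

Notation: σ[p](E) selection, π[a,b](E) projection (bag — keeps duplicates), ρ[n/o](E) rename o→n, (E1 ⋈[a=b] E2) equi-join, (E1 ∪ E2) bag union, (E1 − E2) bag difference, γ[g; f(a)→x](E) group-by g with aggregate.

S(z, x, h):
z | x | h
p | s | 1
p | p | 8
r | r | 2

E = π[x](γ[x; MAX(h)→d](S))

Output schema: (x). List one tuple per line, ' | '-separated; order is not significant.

Stepwise |·|:
  S → 3
  γ[x; MAX(h)→d](S) → 3
  π[x](γ[x; MAX(h)→d](S)) → 3

== RESULT ==
x
p
r
s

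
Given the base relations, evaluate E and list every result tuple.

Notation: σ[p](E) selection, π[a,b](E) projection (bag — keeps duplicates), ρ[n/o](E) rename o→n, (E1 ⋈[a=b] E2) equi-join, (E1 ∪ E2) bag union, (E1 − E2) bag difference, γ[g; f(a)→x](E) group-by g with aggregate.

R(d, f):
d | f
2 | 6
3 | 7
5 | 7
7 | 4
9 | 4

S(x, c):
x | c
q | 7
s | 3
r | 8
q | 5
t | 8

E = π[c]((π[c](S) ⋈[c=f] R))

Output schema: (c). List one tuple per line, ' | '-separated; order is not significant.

Subexpression sizes:
  S → 5
  π[c](S) → 5
  R → 5
  (π[c](S) ⋈[c=f] R) → 2
  π[c]((π[c](S) ⋈[c=f] R)) → 2

== RESULT ==
c
7
7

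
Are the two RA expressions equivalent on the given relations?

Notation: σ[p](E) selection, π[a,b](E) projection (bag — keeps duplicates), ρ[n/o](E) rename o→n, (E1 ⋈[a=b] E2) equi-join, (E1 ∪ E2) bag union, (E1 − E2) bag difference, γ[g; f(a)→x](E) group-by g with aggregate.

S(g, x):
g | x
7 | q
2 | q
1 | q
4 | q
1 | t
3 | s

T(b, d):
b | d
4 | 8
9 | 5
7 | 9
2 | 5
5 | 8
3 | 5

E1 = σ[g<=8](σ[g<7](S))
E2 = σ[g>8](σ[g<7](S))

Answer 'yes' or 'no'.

E1 row counts bottom-up:
  S → 6
  σ[g<7](S) → 5
  σ[g<=8](σ[g<7](S)) → 5
E2 row counts bottom-up:
  S → 6
  σ[g<7](S) → 5
  σ[g>8](σ[g<7](S)) → 0

E1 result:
g | x
1 | q
1 | t
2 | q
3 | s
4 | q
E2 result:
g | x
(0 rows)
Witness: (1, 't') appears 1× in E1 but 0× in E2.

no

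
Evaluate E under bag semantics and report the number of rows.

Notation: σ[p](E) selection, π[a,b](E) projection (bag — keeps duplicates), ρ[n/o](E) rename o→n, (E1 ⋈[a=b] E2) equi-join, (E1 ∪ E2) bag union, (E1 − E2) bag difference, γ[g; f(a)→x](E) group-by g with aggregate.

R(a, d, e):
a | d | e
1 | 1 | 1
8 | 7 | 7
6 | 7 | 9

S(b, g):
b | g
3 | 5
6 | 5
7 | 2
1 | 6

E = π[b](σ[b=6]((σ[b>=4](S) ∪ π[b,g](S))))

Row counts bottom-up:
  S → 4
  σ[b>=4](S) → 2
  S → 4
  π[b,g](S) → 4
  (σ[b>=4](S) ∪ π[b,g](S)) → 6
  σ[b=6]((σ[b>=4](S) ∪ π[b,g](S))) → 2
  π[b](σ[b=6]((σ[b>=4](S) ∪ π[b,g](S)))) → 2

|E| = 2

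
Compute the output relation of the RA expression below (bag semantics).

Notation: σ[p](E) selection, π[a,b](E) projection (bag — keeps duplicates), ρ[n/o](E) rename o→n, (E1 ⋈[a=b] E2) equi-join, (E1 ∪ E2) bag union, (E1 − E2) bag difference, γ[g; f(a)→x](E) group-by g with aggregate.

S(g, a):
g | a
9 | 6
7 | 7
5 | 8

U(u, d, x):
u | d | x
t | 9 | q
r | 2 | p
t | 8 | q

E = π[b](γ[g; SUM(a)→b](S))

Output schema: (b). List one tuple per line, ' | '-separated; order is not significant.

Subexpression sizes:
  S → 3
  γ[g; SUM(a)→b](S) → 3
  π[b](γ[g; SUM(a)→b](S)) → 3

== RESULT ==
b
6
7
8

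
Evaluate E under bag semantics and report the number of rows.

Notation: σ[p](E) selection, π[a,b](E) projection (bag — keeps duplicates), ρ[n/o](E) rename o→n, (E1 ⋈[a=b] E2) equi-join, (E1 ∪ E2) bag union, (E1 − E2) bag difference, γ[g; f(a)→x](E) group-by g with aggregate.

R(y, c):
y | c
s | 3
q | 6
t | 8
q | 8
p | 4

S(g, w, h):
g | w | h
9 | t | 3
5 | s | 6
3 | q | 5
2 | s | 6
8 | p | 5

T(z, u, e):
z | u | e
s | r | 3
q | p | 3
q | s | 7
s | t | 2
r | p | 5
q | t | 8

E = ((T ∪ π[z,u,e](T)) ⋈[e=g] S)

Stepwise |·|:
  T → 6
  T → 6
  π[z,u,e](T) → 6
  (T ∪ π[z,u,e](T)) → 12
  S → 5
  ((T ∪ π[z,u,e](T)) ⋈[e=g] S) → 10

|E| = 10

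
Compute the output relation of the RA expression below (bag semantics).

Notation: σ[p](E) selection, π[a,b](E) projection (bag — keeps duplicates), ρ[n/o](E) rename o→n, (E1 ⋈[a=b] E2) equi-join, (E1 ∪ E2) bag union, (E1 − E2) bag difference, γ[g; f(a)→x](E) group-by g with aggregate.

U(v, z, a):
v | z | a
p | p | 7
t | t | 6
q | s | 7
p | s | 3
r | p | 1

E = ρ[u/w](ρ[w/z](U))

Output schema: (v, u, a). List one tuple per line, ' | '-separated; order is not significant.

Subexpression sizes:
  U → 5
  ρ[w/z](U) → 5
  ρ[u/w](ρ[w/z](U)) → 5

== RESULT ==
v | u | a
p | p | 7
p | s | 3
q | s | 7
r | p | 1
t | t | 6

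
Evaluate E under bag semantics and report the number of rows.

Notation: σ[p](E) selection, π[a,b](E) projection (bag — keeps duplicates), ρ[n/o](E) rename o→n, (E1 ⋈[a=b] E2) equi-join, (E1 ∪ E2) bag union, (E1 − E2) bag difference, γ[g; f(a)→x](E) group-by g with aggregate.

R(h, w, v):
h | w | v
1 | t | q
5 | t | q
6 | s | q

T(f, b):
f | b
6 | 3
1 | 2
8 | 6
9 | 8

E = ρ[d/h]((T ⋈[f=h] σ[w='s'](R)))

Subexpression sizes:
  T → 4
  R → 3
  σ[w='s'](R) → 1
  (T ⋈[f=h] σ[w='s'](R)) → 1
  ρ[d/h]((T ⋈[f=h] σ[w='s'](R))) → 1

|E| = 1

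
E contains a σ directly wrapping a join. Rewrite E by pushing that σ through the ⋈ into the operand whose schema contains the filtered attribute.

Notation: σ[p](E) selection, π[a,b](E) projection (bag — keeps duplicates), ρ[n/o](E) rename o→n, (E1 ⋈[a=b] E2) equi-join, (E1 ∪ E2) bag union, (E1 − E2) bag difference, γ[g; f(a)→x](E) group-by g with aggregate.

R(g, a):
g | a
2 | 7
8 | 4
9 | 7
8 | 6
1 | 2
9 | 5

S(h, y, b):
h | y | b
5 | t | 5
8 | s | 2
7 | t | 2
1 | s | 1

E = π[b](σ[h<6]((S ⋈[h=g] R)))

σ filters on h, owned by the left side.
E' = π[b]((σ[h<6](S) ⋈[h=g] R))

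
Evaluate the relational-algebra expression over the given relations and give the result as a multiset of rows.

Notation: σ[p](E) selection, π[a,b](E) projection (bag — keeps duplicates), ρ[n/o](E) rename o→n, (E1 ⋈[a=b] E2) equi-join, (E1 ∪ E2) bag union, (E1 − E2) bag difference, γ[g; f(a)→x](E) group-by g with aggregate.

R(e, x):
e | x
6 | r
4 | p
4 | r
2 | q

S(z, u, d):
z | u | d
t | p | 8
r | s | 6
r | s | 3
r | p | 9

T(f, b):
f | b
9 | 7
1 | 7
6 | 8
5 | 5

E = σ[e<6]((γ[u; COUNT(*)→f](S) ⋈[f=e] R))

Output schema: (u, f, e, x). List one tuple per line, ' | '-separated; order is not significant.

Stepwise |·|:
  S → 4
  γ[u; COUNT(*)→f](S) → 2
  R → 4
  (γ[u; COUNT(*)→f](S) ⋈[f=e] R) → 2
  σ[e<6]((γ[u; COUNT(*)→f](S) ⋈[f=e] R)) → 2

== RESULT ==
u | f | e | x
p | 2 | 2 | q
s | 2 | 2 | q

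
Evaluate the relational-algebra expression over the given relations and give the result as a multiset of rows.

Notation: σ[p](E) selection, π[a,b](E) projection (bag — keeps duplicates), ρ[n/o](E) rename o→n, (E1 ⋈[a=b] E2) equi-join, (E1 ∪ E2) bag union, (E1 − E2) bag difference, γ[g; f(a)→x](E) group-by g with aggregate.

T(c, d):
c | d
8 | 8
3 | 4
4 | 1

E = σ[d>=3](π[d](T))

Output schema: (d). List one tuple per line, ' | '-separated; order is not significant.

Subexpression sizes:
  T → 3
  π[d](T) → 3
  σ[d>=3](π[d](T)) → 2

== RESULT ==
d
4
8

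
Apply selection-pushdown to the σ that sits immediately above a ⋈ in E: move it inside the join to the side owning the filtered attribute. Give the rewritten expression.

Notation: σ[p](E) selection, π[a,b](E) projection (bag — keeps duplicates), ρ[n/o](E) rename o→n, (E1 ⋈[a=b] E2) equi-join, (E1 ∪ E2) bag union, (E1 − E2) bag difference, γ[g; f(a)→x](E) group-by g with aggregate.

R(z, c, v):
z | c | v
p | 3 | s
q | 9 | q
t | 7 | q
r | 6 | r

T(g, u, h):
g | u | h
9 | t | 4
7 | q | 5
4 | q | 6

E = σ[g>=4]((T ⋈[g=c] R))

σ filters on g, owned by the left side.
E' = (σ[g>=4](T) ⋈[g=c] R)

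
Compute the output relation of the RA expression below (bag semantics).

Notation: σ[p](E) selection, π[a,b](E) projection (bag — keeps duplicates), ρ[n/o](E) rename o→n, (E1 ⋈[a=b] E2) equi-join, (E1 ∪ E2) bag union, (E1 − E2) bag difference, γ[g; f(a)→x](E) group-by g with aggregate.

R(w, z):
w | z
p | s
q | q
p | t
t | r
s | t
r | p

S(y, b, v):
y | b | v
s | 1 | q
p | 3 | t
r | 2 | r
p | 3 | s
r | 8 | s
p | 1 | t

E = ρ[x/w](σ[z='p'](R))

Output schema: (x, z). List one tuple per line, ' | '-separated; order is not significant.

Per-node cardinality:
  R → 6
  σ[z='p'](R) → 1
  ρ[x/w](σ[z='p'](R)) → 1

== RESULT ==
x | z
r | p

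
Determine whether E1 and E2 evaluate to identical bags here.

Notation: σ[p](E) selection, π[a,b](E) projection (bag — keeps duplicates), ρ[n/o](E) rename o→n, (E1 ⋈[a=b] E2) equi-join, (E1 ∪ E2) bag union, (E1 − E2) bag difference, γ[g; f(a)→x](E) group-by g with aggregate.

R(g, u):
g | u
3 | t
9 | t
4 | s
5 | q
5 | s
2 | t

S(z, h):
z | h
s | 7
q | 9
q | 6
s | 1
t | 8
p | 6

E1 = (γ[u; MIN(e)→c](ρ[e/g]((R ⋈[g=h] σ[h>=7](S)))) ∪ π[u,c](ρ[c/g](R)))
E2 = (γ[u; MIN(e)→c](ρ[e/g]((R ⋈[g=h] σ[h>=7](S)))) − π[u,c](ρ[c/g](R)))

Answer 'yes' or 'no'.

E1 per-node cardinality:
  R → 6
  S → 6
  σ[h>=7](S) → 3
  (R ⋈[g=h] σ[h>=7](S)) → 1
  ρ[e/g]((R ⋈[g=h] σ[h>=7](S))) → 1
  γ[u; MIN(e)→c](ρ[e/g]((R ⋈[g=h] σ[h>=7](S)))) → 1
  R → 6
  ρ[c/g](R) → 6
  π[u,c](ρ[c/g](R)) → 6
  (γ[u; MIN(e)→c](ρ[e/g]((R ⋈[g=h] σ[h>=7](S)))) ∪ π[u,c](ρ[c/g](R))) → 7
E2 per-node cardinality:
  R → 6
  S → 6
  σ[h>=7](S) → 3
  (R ⋈[g=h] σ[h>=7](S)) → 1
  ρ[e/g]((R ⋈[g=h] σ[h>=7](S))) → 1
  γ[u; MIN(e)→c](ρ[e/g]((R ⋈[g=h] σ[h>=7](S)))) → 1
  R → 6
  ρ[c/g](R) → 6
  π[u,c](ρ[c/g](R)) → 6
  (γ[u; MIN(e)→c](ρ[e/g]((R ⋈[g=h] σ[h>=7](S)))) − π[u,c](ρ[c/g](R))) → 0

E1 result:
u | c
q | 5
s | 4
s | 5
t | 2
t | 3
t | 9
t | 9
E2 result:
u | c
(0 rows)
Witness: ('s', 4) appears 1× in E1 but 0× in E2.

no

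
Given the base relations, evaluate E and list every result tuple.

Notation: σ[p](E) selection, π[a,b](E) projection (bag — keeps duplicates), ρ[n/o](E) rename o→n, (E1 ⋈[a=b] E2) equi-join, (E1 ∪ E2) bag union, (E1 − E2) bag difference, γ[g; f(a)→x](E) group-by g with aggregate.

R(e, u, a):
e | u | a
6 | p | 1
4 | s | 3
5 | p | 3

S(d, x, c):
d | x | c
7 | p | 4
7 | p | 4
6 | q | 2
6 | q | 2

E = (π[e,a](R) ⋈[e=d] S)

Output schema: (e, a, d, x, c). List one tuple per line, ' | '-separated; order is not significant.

Per-node cardinality:
  R → 3
  π[e,a](R) → 3
  S → 4
  (π[e,a](R) ⋈[e=d] S) → 2

== RESULT ==
e | a | d | x | c
6 | 1 | 6 | q | 2
6 | 1 | 6 | q | 2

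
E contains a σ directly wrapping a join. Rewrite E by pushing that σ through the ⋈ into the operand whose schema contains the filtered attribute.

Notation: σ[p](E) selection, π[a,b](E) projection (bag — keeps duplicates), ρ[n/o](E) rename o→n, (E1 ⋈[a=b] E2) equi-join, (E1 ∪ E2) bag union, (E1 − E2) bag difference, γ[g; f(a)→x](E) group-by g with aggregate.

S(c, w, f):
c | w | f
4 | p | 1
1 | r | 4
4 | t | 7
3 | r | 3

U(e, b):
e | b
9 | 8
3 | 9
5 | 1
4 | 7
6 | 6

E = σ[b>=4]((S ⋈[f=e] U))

σ filters on b, owned by the right side.
E' = (S ⋈[f=e] σ[b>=4](U))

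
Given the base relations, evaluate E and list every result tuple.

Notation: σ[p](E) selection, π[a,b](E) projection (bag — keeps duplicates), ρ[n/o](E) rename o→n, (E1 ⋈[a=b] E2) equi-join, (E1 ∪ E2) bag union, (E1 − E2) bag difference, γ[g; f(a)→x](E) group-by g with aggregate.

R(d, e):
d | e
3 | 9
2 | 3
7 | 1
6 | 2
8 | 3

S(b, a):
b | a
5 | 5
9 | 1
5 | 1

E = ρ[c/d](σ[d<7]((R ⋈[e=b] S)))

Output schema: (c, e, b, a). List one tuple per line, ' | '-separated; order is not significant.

Per-node cardinality:
  R → 5
  S → 3
  (R ⋈[e=b] S) → 1
  σ[d<7]((R ⋈[e=b] S)) → 1
  ρ[c/d](σ[d<7]((R ⋈[e=b] S))) → 1

== RESULT ==
c | e | b | a
3 | 9 | 9 | 1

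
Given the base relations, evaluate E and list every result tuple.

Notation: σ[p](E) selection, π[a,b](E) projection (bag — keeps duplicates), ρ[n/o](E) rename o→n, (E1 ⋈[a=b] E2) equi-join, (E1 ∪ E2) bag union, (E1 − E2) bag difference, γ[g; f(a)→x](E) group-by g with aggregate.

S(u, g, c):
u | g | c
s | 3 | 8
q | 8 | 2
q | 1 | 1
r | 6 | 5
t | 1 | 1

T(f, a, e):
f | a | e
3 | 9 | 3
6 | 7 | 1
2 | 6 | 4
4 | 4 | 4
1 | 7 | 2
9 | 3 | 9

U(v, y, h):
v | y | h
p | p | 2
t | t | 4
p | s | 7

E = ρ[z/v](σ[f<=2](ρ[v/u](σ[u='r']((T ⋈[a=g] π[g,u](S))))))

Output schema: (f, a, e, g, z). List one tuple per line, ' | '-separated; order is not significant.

Stepwise |·|:
  T → 6
  S → 5
  π[g,u](S) → 5
  (T ⋈[a=g] π[g,u](S)) → 2
  σ[u='r']((T ⋈[a=g] π[g,u](S))) → 1
  ρ[v/u](σ[u='r']((T ⋈[a=g] π[g,u](S)))) → 1
  σ[f<=2](ρ[v/u](σ[u='r']((T ⋈[a=g] π[g,u](S))))) → 1
  ρ[z/v](σ[f<=2](ρ[v/u](σ[u='r']((T ⋈[a=g] π[g,u](S)))))) → 1

== RESULT ==
f | a | e | g | z
2 | 6 | 4 | 6 | r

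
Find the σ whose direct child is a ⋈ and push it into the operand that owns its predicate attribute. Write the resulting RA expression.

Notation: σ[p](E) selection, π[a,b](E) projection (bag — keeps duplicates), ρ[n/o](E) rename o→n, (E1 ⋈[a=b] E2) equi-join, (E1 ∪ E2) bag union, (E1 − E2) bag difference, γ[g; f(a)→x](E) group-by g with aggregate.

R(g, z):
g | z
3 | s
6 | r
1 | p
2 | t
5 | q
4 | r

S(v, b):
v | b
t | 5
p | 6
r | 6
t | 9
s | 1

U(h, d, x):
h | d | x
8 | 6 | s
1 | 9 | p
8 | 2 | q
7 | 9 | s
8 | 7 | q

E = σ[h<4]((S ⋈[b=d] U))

σ filters on h, owned by the right side.
E' = (S ⋈[b=d] σ[h<4](U))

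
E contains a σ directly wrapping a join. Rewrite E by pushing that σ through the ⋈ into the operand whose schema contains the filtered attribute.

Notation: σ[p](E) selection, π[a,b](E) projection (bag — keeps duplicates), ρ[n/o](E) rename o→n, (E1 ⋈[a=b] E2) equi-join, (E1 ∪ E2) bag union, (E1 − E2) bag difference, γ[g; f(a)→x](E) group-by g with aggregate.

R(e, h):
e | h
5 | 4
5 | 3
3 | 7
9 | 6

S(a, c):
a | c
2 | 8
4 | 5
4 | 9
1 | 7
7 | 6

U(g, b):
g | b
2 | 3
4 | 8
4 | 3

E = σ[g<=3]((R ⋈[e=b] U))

σ filters on g, owned by the right side.
E' = (R ⋈[e=b] σ[g<=3](U))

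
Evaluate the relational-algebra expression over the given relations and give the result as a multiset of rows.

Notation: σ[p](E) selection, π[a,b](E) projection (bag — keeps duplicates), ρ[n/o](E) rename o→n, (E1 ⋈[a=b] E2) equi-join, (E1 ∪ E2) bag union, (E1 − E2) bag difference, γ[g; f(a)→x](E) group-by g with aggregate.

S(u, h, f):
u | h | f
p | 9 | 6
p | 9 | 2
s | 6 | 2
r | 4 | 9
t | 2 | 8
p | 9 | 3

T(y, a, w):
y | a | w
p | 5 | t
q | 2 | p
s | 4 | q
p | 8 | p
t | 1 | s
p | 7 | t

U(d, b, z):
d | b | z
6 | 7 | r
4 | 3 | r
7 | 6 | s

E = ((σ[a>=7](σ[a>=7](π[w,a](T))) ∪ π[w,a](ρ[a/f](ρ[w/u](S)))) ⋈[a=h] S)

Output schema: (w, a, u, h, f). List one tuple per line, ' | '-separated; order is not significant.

Subexpression sizes:
  T → 6
  π[w,a](T) → 6
  σ[a>=7](π[w,a](T)) → 2
  σ[a>=7](σ[a>=7](π[w,a](T))) → 2
  S → 6
  ρ[w/u](S) → 6
  ρ[a/f](ρ[w/u](S)) → 6
  π[w,a](ρ[a/f](ρ[w/u](S))) → 6
  (σ[a>=7](σ[a>=7](π[w,a](T))) ∪ π[w,a](ρ[a/f](ρ[w/u](S)))) → 8
  S → 6
  ((σ[a>=7](σ[a>=7](π[w,a](T))) ∪ π[w,a](ρ[a/f](ρ[w/u](S)))) ⋈[a=h] S) → 6

== RESULT ==
w | a | u | h | f
p | 2 | t | 2 | 8
p | 6 | s | 6 | 2
r | 9 | p | 9 | 2
r | 9 | p | 9 | 3
r | 9 | p | 9 | 6
s | 2 | t | 2 | 8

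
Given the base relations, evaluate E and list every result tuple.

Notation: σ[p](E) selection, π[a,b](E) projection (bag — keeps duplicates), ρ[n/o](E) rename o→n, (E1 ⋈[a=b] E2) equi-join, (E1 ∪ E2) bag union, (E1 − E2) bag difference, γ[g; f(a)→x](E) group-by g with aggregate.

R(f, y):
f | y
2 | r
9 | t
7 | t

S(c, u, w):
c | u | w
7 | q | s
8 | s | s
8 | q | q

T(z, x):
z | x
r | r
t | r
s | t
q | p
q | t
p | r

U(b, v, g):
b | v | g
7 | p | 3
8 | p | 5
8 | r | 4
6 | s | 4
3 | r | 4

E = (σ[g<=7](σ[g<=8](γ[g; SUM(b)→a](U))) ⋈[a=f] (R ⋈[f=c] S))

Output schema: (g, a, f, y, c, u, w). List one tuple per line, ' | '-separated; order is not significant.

Per-node cardinality:
  U → 5
  γ[g; SUM(b)→a](U) → 3
  σ[g<=8](γ[g; SUM(b)→a](U)) → 3
  σ[g<=7](σ[g<=8](γ[g; SUM(b)→a](U))) → 3
  R → 3
  S → 3
  (R ⋈[f=c] S) → 1
  (σ[g<=7](σ[g<=8](γ[g; SUM(b)→a](U))) ⋈[a=f] (R ⋈[f=c] S)) → 1

== RESULT ==
g | a | f | y | c | u | w
3 | 7 | 7 | t | 7 | q | s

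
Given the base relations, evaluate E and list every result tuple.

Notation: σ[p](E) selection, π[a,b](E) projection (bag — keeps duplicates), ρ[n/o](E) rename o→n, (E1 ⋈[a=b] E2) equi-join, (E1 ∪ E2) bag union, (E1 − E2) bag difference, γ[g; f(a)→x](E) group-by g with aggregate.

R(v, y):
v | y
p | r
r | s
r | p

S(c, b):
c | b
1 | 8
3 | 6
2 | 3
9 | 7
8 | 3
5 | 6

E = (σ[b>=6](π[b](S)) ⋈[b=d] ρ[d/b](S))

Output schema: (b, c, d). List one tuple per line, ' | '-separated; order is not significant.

Per-node cardinality:
  S → 6
  π[b](S) → 6
  σ[b>=6](π[b](S)) → 4
  S → 6
  ρ[d/b](S) → 6
  (σ[b>=6](π[b](S)) ⋈[b=d] ρ[d/b](S)) → 6

== RESULT ==
b | c | d
6 | 3 | 6
6 | 3 | 6
6 | 5 | 6
6 | 5 | 6
7 | 9 | 7
8 | 1 | 8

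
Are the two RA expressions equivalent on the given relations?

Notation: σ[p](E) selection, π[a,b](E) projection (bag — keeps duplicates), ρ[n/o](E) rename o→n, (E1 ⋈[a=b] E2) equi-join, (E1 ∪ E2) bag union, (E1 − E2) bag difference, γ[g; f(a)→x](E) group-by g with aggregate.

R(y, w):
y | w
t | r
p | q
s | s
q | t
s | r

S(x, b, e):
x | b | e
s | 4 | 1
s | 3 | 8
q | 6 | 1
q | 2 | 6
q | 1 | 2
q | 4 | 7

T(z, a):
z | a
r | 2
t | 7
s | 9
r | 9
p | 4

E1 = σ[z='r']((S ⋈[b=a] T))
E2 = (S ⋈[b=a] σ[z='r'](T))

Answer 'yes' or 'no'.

E1 per-node cardinality:
  S → 6
  T → 5
  (S ⋈[b=a] T) → 3
  σ[z='r']((S ⋈[b=a] T)) → 1
E2 per-node cardinality:
  S → 6
  T → 5
  σ[z='r'](T) → 2
  (S ⋈[b=a] σ[z='r'](T)) → 1

E1 and E2 produce the same multiset:
x | b | e | z | a
q | 2 | 6 | r | 2

yes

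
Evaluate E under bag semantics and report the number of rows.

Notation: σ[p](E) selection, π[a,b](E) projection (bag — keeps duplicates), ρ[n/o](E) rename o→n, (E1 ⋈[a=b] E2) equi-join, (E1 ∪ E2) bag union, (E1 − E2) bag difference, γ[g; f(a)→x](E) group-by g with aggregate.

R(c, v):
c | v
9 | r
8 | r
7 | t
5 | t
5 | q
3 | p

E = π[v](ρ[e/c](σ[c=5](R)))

Subexpression sizes:
  R → 6
  σ[c=5](R) → 2
  ρ[e/c](σ[c=5](R)) → 2
  π[v](ρ[e/c](σ[c=5](R))) → 2

|E| = 2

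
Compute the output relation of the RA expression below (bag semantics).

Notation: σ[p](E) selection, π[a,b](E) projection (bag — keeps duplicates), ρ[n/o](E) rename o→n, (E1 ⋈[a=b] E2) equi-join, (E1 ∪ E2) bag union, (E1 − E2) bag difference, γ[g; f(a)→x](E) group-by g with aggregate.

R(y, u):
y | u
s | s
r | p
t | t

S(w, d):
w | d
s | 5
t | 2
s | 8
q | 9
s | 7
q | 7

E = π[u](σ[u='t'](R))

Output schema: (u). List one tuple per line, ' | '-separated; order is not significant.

Row counts bottom-up:
  R → 3
  σ[u='t'](R) → 1
  π[u](σ[u='t'](R)) → 1

== RESULT ==
u
t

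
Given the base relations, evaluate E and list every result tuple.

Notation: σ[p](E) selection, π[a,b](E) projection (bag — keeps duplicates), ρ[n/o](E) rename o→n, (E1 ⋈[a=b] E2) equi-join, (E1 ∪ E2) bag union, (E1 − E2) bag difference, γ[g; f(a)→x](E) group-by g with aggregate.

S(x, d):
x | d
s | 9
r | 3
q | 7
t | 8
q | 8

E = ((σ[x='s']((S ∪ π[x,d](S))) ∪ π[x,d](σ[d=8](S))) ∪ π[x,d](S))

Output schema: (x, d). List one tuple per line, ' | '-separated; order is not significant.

Stepwise |·|:
  S → 5
  S → 5
  π[x,d](S) → 5
  (S ∪ π[x,d](S)) → 10
  σ[x='s']((S ∪ π[x,d](S))) → 2
  S → 5
  σ[d=8](S) → 2
  π[x,d](σ[d=8](S)) → 2
  (σ[x='s']((S ∪ π[x,d](S))) ∪ π[x,d](σ[d=8](S))) → 4
  S → 5
  π[x,d](S) → 5
  ((σ[x='s']((S ∪ π[x,d](S))) ∪ π[x,d](σ[d=8](S))) ∪ π[x,d](S)) → 9

== RESULT ==
x | d
q | 7
q | 8
q | 8
r | 3
s | 9
s | 9
s | 9
t | 8
t | 8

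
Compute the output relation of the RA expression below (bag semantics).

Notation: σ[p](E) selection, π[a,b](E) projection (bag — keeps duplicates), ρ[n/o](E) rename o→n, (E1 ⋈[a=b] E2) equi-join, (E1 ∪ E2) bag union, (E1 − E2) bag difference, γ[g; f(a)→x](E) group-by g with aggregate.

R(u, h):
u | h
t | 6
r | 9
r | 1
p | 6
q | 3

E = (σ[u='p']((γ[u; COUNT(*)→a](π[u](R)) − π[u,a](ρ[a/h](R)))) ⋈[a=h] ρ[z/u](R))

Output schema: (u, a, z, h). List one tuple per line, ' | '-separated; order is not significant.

Stepwise |·|:
  R → 5
  π[u](R) → 5
  γ[u; COUNT(*)→a](π[u](R)) → 4
  R → 5
  ρ[a/h](R) → 5
  π[u,a](ρ[a/h](R)) → 5
  (γ[u; COUNT(*)→a](π[u](R)) − π[u,a](ρ[a/h](R))) → 4
  σ[u='p']((γ[u; COUNT(*)→a](π[u](R)) − π[u,a](ρ[a/h](R)))) → 1
  R → 5
  ρ[z/u](R) → 5
  (σ[u='p']((γ[u; COUNT(*)→a](π[u](R)) − π[u,a](ρ[a/h](R)))) ⋈[a=h] ρ[z/u](R)) → 1

== RESULT ==
u | a | z | h
p | 1 | r | 1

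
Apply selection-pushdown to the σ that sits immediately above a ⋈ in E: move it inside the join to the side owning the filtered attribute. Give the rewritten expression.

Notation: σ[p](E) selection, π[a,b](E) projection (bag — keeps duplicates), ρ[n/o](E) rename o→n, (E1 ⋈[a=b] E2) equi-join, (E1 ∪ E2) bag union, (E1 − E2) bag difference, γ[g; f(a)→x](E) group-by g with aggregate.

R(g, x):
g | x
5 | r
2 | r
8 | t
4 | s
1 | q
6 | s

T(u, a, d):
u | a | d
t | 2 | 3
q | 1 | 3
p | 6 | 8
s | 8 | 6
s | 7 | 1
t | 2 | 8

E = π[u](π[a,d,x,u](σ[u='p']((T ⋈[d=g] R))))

σ filters on u, owned by the left side.
E' = π[u](π[a,d,x,u]((σ[u='p'](T) ⋈[d=g] R)))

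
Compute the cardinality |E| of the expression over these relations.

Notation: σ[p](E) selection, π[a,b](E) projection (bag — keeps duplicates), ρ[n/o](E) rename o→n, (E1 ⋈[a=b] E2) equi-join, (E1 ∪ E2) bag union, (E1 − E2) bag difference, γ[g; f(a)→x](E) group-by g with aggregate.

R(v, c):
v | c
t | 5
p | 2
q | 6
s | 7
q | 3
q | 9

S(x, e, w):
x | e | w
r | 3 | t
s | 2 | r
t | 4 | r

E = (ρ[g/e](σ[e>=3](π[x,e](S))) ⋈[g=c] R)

Subexpression sizes:
  S → 3
  π[x,e](S) → 3
  σ[e>=3](π[x,e](S)) → 2
  ρ[g/e](σ[e>=3](π[x,e](S))) → 2
  R → 6
  (ρ[g/e](σ[e>=3](π[x,e](S))) ⋈[g=c] R) → 1

|E| = 1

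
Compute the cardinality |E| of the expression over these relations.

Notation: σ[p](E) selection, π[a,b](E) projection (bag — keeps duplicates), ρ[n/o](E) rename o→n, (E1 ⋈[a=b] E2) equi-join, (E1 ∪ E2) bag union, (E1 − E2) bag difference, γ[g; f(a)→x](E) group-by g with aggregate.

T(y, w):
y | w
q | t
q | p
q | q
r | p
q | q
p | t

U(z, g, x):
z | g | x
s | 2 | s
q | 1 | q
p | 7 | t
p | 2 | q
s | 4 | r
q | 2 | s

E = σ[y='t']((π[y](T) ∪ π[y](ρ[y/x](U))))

Per-node cardinality:
  T → 6
  π[y](T) → 6
  U → 6
  ρ[y/x](U) → 6
  π[y](ρ[y/x](U)) → 6
  (π[y](T) ∪ π[y](ρ[y/x](U))) → 12
  σ[y='t']((π[y](T) ∪ π[y](ρ[y/x](U)))) → 1

|E| = 1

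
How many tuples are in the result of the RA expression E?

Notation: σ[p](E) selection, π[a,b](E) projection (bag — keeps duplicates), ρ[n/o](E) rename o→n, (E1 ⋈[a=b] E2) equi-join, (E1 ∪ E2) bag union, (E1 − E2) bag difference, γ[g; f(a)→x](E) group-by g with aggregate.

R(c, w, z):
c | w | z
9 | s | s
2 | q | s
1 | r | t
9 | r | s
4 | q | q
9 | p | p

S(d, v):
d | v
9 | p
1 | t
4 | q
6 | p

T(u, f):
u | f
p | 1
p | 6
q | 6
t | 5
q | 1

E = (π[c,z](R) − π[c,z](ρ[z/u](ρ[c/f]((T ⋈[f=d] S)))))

Subexpression sizes:
  R → 6
  π[c,z](R) → 6
  T → 5
  S → 4
  (T ⋈[f=d] S) → 4
  ρ[c/f]((T ⋈[f=d] S)) → 4
  ρ[z/u](ρ[c/f]((T ⋈[f=d] S))) → 4
  π[c,z](ρ[z/u](ρ[c/f]((T ⋈[f=d] S)))) → 4
  (π[c,z](R) − π[c,z](ρ[z/u](ρ[c/f]((T ⋈[f=d] S))))) → 6

|E| = 6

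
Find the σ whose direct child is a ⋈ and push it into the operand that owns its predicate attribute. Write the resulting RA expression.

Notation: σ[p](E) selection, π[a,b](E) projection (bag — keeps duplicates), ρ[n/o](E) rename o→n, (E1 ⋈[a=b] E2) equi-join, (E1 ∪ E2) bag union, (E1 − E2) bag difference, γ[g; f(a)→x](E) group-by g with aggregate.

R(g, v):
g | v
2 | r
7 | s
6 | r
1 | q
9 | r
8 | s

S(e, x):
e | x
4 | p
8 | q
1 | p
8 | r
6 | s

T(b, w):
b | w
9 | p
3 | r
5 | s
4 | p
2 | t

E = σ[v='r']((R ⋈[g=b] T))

σ filters on v, owned by the left side.
E' = (σ[v='r'](R) ⋈[g=b] T)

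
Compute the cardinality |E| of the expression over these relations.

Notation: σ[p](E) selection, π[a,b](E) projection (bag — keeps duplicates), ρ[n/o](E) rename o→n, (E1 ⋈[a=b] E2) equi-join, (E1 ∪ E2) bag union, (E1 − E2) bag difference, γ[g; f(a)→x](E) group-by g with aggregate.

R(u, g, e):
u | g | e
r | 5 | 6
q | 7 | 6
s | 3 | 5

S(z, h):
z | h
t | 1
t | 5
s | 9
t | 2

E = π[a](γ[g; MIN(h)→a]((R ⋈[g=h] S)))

Per-node cardinality:
  R → 3
  S → 4
  (R ⋈[g=h] S) → 1
  γ[g; MIN(h)→a]((R ⋈[g=h] S)) → 1
  π[a](γ[g; MIN(h)→a]((R ⋈[g=h] S))) → 1

|E| = 1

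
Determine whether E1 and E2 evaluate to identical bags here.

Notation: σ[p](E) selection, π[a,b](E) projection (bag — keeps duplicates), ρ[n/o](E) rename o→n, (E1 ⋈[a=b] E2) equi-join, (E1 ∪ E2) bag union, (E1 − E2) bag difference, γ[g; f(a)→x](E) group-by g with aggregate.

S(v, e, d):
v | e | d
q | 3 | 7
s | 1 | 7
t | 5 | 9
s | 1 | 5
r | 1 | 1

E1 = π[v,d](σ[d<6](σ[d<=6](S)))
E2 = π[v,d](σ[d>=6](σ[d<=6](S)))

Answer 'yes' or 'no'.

E1 per-node cardinality:
  S → 5
  σ[d<=6](S) → 2
  σ[d<6](σ[d<=6](S)) → 2
  π[v,d](σ[d<6](σ[d<=6](S))) → 2
E2 per-node cardinality:
  S → 5
  σ[d<=6](S) → 2
  σ[d>=6](σ[d<=6](S)) → 0
  π[v,d](σ[d>=6](σ[d<=6](S))) → 0

E1 result:
v | d
r | 1
s | 5
E2 result:
v | d
(0 rows)
Witness: ('r', 1) appears 1× in E1 but 0× in E2.

no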